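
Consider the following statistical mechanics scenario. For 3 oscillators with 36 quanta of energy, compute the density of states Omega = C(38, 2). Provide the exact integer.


Step 1: Use binomial coefficient C(38, 2)
Step 2: Numerator = 38! / 36!
Step 3: Denominator = 2!
Step 4: Omega = 703

703


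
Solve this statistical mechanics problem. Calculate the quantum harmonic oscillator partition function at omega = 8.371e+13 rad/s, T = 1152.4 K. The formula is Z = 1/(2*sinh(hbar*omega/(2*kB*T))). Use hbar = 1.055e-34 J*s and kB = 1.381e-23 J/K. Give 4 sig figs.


Step 1: Compute x = hbar*omega/(kB*T) = 1.055e-34*8.371e+13/(1.381e-23*1152.4) = 0.5549
Step 2: x/2 = 0.2775
Step 3: sinh(x/2) = 0.281
Step 4: Z = 1/(2*0.281) = 1.779

1.779


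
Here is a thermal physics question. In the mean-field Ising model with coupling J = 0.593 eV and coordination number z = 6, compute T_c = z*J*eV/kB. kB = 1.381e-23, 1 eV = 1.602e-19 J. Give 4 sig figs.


Step 1: z*J = 6*0.593 = 3.558 eV
Step 2: Convert to Joules: 3.558*1.602e-19 = 5.7e-19 J
Step 3: T_c = 5.7e-19 / 1.381e-23 = 4.127e+04 K

4.127e+04


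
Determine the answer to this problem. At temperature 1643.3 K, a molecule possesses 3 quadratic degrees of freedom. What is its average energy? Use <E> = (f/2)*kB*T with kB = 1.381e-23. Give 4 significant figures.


Step 1: f/2 = 3/2 = 1.5
Step 2: kB*T = 1.381e-23 * 1643.3 = 2.269e-20
Step 3: <E> = 1.5 * 2.269e-20 = 3.404e-20 J

3.404e-20


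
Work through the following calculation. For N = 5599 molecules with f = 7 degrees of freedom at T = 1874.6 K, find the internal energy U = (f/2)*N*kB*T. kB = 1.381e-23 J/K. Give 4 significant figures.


Step 1: f/2 = 7/2 = 3.5
Step 2: N*kB*T = 5599*1.381e-23*1874.6 = 1.449e-16
Step 3: U = 3.5 * 1.449e-16 = 5.073e-16 J

5.073e-16


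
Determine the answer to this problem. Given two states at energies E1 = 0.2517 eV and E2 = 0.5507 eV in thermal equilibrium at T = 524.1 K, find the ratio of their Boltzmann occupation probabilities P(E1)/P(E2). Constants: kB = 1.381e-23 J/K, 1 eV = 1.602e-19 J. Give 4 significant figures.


Step 1: Compute energy difference dE = E1 - E2 = 0.2517 - 0.5507 = -0.299 eV
Step 2: Convert to Joules: dE_J = -0.299 * 1.602e-19 = -4.79e-20 J
Step 3: Compute exponent = -dE_J / (kB * T) = -(-4.79e-20) / (1.381e-23 * 524.1) = 6.618
Step 4: P(E1)/P(E2) = exp(6.618) = 748.4

748.4


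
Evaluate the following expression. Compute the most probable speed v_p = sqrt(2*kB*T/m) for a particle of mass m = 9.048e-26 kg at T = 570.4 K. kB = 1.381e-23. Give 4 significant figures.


Step 1: Numerator = 2*kB*T = 2*1.381e-23*570.4 = 1.575e-20
Step 2: Ratio = 1.575e-20 / 9.048e-26 = 1.741e+05
Step 3: v_p = sqrt(1.741e+05) = 417.3 m/s

417.3


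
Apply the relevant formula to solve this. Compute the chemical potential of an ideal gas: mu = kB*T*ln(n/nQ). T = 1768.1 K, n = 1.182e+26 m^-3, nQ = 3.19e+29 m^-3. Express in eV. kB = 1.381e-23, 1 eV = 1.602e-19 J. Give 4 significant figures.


Step 1: n/nQ = 1.182e+26/3.19e+29 = 0.0003705
Step 2: ln(n/nQ) = -7.901
Step 3: mu = kB*T*ln(n/nQ) = 2.442e-20*-7.901 = -1.929e-19 J
Step 4: Convert to eV: -1.929e-19/1.602e-19 = -1.204 eV

-1.204


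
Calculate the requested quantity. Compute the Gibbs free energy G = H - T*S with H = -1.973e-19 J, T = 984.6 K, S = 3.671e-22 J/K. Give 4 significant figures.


Step 1: T*S = 984.6 * 3.671e-22 = 3.614e-19 J
Step 2: G = H - T*S = -1.973e-19 - 3.614e-19
Step 3: G = -5.587e-19 J

-5.587e-19


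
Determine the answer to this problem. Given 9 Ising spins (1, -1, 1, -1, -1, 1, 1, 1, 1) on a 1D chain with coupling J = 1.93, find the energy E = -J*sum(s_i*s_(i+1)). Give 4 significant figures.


Step 1: Nearest-neighbor products: -1, -1, -1, 1, -1, 1, 1, 1
Step 2: Sum of products = 0
Step 3: E = -1.93 * 0 = 0

0


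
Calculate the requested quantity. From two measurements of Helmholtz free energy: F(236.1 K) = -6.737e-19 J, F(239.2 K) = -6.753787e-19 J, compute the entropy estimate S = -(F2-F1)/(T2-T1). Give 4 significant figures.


Step 1: dF = F2 - F1 = -6.753787e-19 - (-6.737e-19) = -1.6787e-21 J
Step 2: dT = T2 - T1 = 239.2 - 236.1 = 3.1 K
Step 3: S = -dF/dT = -(-1.6787e-21)/3.1 = 5.415e-22 J/K

5.415e-22


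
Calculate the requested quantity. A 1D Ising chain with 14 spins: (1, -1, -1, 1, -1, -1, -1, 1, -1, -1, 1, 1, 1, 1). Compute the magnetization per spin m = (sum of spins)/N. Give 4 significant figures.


Step 1: Count up spins (+1): 7, down spins (-1): 7
Step 2: Total magnetization M = 7 - 7 = 0
Step 3: m = M/N = 0/14 = 0

0


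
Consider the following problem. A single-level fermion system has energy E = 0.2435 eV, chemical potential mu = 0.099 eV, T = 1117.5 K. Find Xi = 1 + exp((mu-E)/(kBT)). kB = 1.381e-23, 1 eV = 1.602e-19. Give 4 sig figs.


Step 1: (mu - E) = 0.099 - 0.2435 = -0.1445 eV
Step 2: x = (mu-E)*eV/(kB*T) = -0.1445*1.602e-19/(1.381e-23*1117.5) = -1.5
Step 3: exp(x) = 0.2231
Step 4: Xi = 1 + 0.2231 = 1.223

1.223


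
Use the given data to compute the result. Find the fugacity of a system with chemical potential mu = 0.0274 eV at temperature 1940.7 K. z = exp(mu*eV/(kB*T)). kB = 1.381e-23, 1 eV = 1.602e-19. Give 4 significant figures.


Step 1: Convert mu to Joules: 0.0274*1.602e-19 = 4.389e-21 J
Step 2: kB*T = 1.381e-23*1940.7 = 2.68e-20 J
Step 3: mu/(kB*T) = 0.1638
Step 4: z = exp(0.1638) = 1.178

1.178


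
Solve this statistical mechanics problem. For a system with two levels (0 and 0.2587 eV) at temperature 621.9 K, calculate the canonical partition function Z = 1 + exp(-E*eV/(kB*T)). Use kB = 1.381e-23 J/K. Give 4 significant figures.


Step 1: Compute beta*E = E*eV/(kB*T) = 0.2587*1.602e-19/(1.381e-23*621.9) = 4.826
Step 2: exp(-beta*E) = exp(-4.826) = 0.008022
Step 3: Z = 1 + 0.008022 = 1.008

1.008


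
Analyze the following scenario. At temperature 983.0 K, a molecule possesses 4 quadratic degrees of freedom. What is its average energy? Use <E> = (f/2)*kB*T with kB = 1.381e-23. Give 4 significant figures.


Step 1: f/2 = 4/2 = 2
Step 2: kB*T = 1.381e-23 * 983.0 = 1.358e-20
Step 3: <E> = 2 * 1.358e-20 = 2.715e-20 J

2.715e-20


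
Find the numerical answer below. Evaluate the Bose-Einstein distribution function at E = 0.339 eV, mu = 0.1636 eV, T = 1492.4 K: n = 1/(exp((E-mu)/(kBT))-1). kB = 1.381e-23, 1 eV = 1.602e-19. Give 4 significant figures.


Step 1: (E - mu) = 0.1754 eV
Step 2: x = (E-mu)*eV/(kB*T) = 0.1754*1.602e-19/(1.381e-23*1492.4) = 1.363
Step 3: exp(x) = 3.909
Step 4: n = 1/(exp(x)-1) = 0.3437

0.3437


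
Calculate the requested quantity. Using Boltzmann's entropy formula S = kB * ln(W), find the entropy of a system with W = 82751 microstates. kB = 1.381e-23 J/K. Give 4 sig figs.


Step 1: ln(W) = ln(82751) = 11.32
Step 2: S = kB * ln(W) = 1.381e-23 * 11.32
Step 3: S = 1.564e-22 J/K

1.564e-22


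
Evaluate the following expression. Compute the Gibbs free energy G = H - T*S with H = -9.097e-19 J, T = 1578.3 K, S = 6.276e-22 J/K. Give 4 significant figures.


Step 1: T*S = 1578.3 * 6.276e-22 = 9.905e-19 J
Step 2: G = H - T*S = -9.097e-19 - 9.905e-19
Step 3: G = -1.9e-18 J

-1.9e-18


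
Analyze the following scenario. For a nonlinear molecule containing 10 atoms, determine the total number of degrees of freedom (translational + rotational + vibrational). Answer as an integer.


Step 1: Translational DOF = 3
Step 2: Rotational DOF (nonlinear) = 3
Step 3: Vibrational DOF = 3*10 - 6 = 24
Step 4: Total = 3 + 3 + 24 = 30

30


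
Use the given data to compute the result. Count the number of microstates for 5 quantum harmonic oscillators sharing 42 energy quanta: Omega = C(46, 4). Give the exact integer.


Step 1: Use binomial coefficient C(46, 4)
Step 2: Numerator = 46! / 42!
Step 3: Denominator = 4!
Step 4: Omega = 163185

163185


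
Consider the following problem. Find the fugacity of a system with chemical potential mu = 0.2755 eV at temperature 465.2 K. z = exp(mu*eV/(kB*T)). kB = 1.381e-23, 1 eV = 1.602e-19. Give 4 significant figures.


Step 1: Convert mu to Joules: 0.2755*1.602e-19 = 4.414e-20 J
Step 2: kB*T = 1.381e-23*465.2 = 6.424e-21 J
Step 3: mu/(kB*T) = 6.87
Step 4: z = exp(6.87) = 962.9

962.9


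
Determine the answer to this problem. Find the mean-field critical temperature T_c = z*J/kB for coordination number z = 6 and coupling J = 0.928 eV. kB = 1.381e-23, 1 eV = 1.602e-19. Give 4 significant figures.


Step 1: z*J = 6*0.928 = 5.568 eV
Step 2: Convert to Joules: 5.568*1.602e-19 = 8.92e-19 J
Step 3: T_c = 8.92e-19 / 1.381e-23 = 6.459e+04 K

6.459e+04


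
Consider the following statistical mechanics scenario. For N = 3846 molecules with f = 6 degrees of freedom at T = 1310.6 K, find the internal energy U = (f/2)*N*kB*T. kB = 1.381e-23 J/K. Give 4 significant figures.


Step 1: f/2 = 6/2 = 3.0
Step 2: N*kB*T = 3846*1.381e-23*1310.6 = 6.961e-17
Step 3: U = 3.0 * 6.961e-17 = 2.088e-16 J

2.088e-16


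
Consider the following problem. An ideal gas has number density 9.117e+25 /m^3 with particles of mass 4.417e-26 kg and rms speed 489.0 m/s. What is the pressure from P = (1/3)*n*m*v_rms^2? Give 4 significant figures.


Step 1: v_rms^2 = 489.0^2 = 2.391e+05
Step 2: n*m = 9.117e+25*4.417e-26 = 4.027
Step 3: P = (1/3)*4.027*2.391e+05 = 3.21e+05 Pa

3.21e+05


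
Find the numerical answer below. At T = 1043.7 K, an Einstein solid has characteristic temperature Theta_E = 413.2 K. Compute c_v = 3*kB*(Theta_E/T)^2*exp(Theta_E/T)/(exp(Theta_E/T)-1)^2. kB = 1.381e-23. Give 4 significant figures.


Step 1: x = Theta_E/T = 413.2/1043.7 = 0.3959
Step 2: x^2 = 0.1567
Step 3: exp(x) = 1.486
Step 4: c_v = 3*1.381e-23*0.1567*1.486/(1.486-1)^2 = 4.089e-23

4.089e-23


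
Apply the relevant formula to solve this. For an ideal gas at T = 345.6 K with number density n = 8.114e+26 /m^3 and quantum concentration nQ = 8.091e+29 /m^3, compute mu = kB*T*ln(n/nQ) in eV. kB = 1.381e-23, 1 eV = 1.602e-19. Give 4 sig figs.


Step 1: n/nQ = 8.114e+26/8.091e+29 = 0.001003
Step 2: ln(n/nQ) = -6.905
Step 3: mu = kB*T*ln(n/nQ) = 4.773e-21*-6.905 = -3.296e-20 J
Step 4: Convert to eV: -3.296e-20/1.602e-19 = -0.2057 eV

-0.2057


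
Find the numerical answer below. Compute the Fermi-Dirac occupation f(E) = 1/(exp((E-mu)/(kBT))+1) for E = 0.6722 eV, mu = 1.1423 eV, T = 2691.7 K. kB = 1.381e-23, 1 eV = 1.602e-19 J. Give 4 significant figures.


Step 1: (E - mu) = 0.6722 - 1.1423 = -0.4701 eV
Step 2: Convert: (E-mu)*eV = -7.531e-20 J
Step 3: x = (E-mu)*eV/(kB*T) = -2.026
Step 4: f = 1/(exp(-2.026)+1) = 0.8835

0.8835


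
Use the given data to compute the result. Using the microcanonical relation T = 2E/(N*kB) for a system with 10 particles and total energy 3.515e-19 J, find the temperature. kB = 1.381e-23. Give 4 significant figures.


Step 1: Numerator = 2*E = 2*3.515e-19 = 7.03e-19 J
Step 2: Denominator = N*kB = 10*1.381e-23 = 1.381e-22
Step 3: T = 7.03e-19 / 1.381e-22 = 5091 K

5091


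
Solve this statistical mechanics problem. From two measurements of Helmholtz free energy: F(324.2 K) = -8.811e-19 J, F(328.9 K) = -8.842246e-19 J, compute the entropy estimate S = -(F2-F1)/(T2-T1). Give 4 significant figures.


Step 1: dF = F2 - F1 = -8.842246e-19 - (-8.811e-19) = -3.1246e-21 J
Step 2: dT = T2 - T1 = 328.9 - 324.2 = 4.7 K
Step 3: S = -dF/dT = -(-3.1246e-21)/4.7 = 6.648e-22 J/K

6.648e-22


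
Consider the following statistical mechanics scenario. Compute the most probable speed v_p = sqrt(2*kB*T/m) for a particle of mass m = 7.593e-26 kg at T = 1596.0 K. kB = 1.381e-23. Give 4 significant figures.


Step 1: Numerator = 2*kB*T = 2*1.381e-23*1596.0 = 4.408e-20
Step 2: Ratio = 4.408e-20 / 7.593e-26 = 5.806e+05
Step 3: v_p = sqrt(5.806e+05) = 761.9 m/s

761.9


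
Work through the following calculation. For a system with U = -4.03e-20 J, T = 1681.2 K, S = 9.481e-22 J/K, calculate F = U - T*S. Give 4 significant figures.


Step 1: T*S = 1681.2 * 9.481e-22 = 1.594e-18 J
Step 2: F = U - T*S = -4.03e-20 - 1.594e-18
Step 3: F = -1.634e-18 J

-1.634e-18


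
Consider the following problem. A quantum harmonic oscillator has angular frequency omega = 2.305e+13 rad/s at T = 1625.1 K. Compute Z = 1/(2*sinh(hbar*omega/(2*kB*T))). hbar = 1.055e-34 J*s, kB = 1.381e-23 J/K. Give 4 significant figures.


Step 1: Compute x = hbar*omega/(kB*T) = 1.055e-34*2.305e+13/(1.381e-23*1625.1) = 0.1084
Step 2: x/2 = 0.05418
Step 3: sinh(x/2) = 0.0542
Step 4: Z = 1/(2*0.0542) = 9.224

9.224


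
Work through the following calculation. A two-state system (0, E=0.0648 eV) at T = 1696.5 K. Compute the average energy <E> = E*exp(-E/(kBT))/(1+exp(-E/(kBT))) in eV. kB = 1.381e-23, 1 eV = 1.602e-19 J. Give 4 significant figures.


Step 1: beta*E = 0.0648*1.602e-19/(1.381e-23*1696.5) = 0.4431
Step 2: exp(-beta*E) = 0.6421
Step 3: <E> = 0.0648*0.6421/(1+0.6421) = 0.02534 eV

0.02534


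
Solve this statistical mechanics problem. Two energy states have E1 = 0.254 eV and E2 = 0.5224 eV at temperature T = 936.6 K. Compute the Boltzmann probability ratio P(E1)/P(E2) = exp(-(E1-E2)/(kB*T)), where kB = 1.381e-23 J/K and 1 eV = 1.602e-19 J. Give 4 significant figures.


Step 1: Compute energy difference dE = E1 - E2 = 0.254 - 0.5224 = -0.2684 eV
Step 2: Convert to Joules: dE_J = -0.2684 * 1.602e-19 = -4.3e-20 J
Step 3: Compute exponent = -dE_J / (kB * T) = -(-4.3e-20) / (1.381e-23 * 936.6) = 3.324
Step 4: P(E1)/P(E2) = exp(3.324) = 27.78

27.78


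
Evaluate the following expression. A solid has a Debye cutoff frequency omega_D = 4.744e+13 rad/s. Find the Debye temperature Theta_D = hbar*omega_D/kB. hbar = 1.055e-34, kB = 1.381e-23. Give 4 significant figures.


Step 1: hbar*omega_D = 1.055e-34 * 4.744e+13 = 5.005e-21 J
Step 2: Theta_D = 5.005e-21 / 1.381e-23
Step 3: Theta_D = 362.4 K

362.4


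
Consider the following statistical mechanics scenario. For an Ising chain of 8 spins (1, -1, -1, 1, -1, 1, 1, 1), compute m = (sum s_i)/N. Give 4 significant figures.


Step 1: Count up spins (+1): 5, down spins (-1): 3
Step 2: Total magnetization M = 5 - 3 = 2
Step 3: m = M/N = 2/8 = 0.25

0.25


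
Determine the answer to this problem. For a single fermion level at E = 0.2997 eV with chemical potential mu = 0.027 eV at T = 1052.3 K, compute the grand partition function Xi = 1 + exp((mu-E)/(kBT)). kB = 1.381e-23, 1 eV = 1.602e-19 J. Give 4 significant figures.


Step 1: (mu - E) = 0.027 - 0.2997 = -0.2727 eV
Step 2: x = (mu-E)*eV/(kB*T) = -0.2727*1.602e-19/(1.381e-23*1052.3) = -3.006
Step 3: exp(x) = 0.04948
Step 4: Xi = 1 + 0.04948 = 1.049

1.049


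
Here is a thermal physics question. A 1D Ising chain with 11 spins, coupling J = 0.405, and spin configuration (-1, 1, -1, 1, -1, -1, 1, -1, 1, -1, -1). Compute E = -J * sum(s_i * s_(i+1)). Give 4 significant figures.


Step 1: Nearest-neighbor products: -1, -1, -1, -1, 1, -1, -1, -1, -1, 1
Step 2: Sum of products = -6
Step 3: E = -0.405 * -6 = 2.43

2.43


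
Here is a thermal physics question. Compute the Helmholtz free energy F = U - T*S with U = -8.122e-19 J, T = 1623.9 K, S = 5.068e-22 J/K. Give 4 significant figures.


Step 1: T*S = 1623.9 * 5.068e-22 = 8.23e-19 J
Step 2: F = U - T*S = -8.122e-19 - 8.23e-19
Step 3: F = -1.635e-18 J

-1.635e-18


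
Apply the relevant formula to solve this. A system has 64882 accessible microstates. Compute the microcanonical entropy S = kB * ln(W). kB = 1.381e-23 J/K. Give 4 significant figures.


Step 1: ln(W) = ln(64882) = 11.08
Step 2: S = kB * ln(W) = 1.381e-23 * 11.08
Step 3: S = 1.53e-22 J/K

1.53e-22


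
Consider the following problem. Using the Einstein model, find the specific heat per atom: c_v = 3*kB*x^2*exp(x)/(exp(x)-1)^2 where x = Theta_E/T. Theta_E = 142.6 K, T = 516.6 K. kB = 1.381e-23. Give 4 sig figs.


Step 1: x = Theta_E/T = 142.6/516.6 = 0.276
Step 2: x^2 = 0.0762
Step 3: exp(x) = 1.318
Step 4: c_v = 3*1.381e-23*0.0762*1.318/(1.318-1)^2 = 4.117e-23

4.117e-23


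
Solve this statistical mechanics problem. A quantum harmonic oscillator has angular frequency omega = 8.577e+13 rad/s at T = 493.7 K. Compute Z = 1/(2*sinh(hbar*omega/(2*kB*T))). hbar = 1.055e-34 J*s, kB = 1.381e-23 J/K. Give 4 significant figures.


Step 1: Compute x = hbar*omega/(kB*T) = 1.055e-34*8.577e+13/(1.381e-23*493.7) = 1.327
Step 2: x/2 = 0.6636
Step 3: sinh(x/2) = 0.7134
Step 4: Z = 1/(2*0.7134) = 0.7009

0.7009


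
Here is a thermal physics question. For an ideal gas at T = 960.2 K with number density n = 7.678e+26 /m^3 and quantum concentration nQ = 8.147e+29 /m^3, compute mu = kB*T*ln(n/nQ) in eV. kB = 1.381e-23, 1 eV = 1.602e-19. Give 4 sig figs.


Step 1: n/nQ = 7.678e+26/8.147e+29 = 0.0009424
Step 2: ln(n/nQ) = -6.967
Step 3: mu = kB*T*ln(n/nQ) = 1.326e-20*-6.967 = -9.239e-20 J
Step 4: Convert to eV: -9.239e-20/1.602e-19 = -0.5767 eV

-0.5767


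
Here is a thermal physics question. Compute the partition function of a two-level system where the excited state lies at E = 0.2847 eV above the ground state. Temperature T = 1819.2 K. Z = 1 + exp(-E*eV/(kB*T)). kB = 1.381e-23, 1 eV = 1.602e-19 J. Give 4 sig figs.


Step 1: Compute beta*E = E*eV/(kB*T) = 0.2847*1.602e-19/(1.381e-23*1819.2) = 1.815
Step 2: exp(-beta*E) = exp(-1.815) = 0.1628
Step 3: Z = 1 + 0.1628 = 1.163

1.163


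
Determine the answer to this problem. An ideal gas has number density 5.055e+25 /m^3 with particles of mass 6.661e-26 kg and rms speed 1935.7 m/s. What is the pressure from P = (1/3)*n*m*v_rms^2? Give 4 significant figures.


Step 1: v_rms^2 = 1935.7^2 = 3.747e+06
Step 2: n*m = 5.055e+25*6.661e-26 = 3.367
Step 3: P = (1/3)*3.367*3.747e+06 = 4.205e+06 Pa

4.205e+06


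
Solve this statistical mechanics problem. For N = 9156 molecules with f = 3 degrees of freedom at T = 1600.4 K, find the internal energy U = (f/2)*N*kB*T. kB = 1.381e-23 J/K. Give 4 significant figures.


Step 1: f/2 = 3/2 = 1.5
Step 2: N*kB*T = 9156*1.381e-23*1600.4 = 2.024e-16
Step 3: U = 1.5 * 2.024e-16 = 3.035e-16 J

3.035e-16


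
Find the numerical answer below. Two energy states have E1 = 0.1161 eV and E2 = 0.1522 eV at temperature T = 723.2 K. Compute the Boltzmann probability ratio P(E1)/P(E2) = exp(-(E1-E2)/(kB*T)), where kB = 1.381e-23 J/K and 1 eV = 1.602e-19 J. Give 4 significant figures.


Step 1: Compute energy difference dE = E1 - E2 = 0.1161 - 0.1522 = -0.0361 eV
Step 2: Convert to Joules: dE_J = -0.0361 * 1.602e-19 = -5.783e-21 J
Step 3: Compute exponent = -dE_J / (kB * T) = -(-5.783e-21) / (1.381e-23 * 723.2) = 0.5791
Step 4: P(E1)/P(E2) = exp(0.5791) = 1.784

1.784


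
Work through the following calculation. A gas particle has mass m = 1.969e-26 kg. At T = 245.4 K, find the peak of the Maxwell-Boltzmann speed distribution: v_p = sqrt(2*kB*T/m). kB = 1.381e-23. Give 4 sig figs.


Step 1: Numerator = 2*kB*T = 2*1.381e-23*245.4 = 6.778e-21
Step 2: Ratio = 6.778e-21 / 1.969e-26 = 3.442e+05
Step 3: v_p = sqrt(3.442e+05) = 586.7 m/s

586.7


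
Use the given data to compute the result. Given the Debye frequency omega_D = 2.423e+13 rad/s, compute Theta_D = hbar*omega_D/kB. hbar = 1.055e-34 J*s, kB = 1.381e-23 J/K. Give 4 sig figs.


Step 1: hbar*omega_D = 1.055e-34 * 2.423e+13 = 2.556e-21 J
Step 2: Theta_D = 2.556e-21 / 1.381e-23
Step 3: Theta_D = 185.1 K

185.1


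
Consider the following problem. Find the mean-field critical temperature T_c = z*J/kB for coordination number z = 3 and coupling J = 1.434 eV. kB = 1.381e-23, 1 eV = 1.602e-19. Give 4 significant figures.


Step 1: z*J = 3*1.434 = 4.302 eV
Step 2: Convert to Joules: 4.302*1.602e-19 = 6.892e-19 J
Step 3: T_c = 6.892e-19 / 1.381e-23 = 4.99e+04 K

4.99e+04


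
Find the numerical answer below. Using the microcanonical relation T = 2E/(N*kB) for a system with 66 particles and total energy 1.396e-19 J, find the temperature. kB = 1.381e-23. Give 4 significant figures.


Step 1: Numerator = 2*E = 2*1.396e-19 = 2.792e-19 J
Step 2: Denominator = N*kB = 66*1.381e-23 = 9.115e-22
Step 3: T = 2.792e-19 / 9.115e-22 = 306.3 K

306.3


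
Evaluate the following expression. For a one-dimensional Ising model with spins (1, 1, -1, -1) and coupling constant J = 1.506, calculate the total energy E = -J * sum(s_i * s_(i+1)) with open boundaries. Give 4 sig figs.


Step 1: Nearest-neighbor products: 1, -1, 1
Step 2: Sum of products = 1
Step 3: E = -1.506 * 1 = -1.506

-1.506


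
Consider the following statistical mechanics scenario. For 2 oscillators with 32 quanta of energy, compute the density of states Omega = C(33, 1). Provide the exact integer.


Step 1: Use binomial coefficient C(33, 1)
Step 2: Numerator = 33! / 32!
Step 3: Denominator = 1!
Step 4: Omega = 33

33


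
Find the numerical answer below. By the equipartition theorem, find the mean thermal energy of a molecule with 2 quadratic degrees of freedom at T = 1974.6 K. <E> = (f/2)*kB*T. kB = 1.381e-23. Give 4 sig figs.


Step 1: f/2 = 2/2 = 1
Step 2: kB*T = 1.381e-23 * 1974.6 = 2.727e-20
Step 3: <E> = 1 * 2.727e-20 = 2.727e-20 J

2.727e-20


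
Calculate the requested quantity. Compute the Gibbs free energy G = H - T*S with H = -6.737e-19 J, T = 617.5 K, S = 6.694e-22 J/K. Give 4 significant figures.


Step 1: T*S = 617.5 * 6.694e-22 = 4.134e-19 J
Step 2: G = H - T*S = -6.737e-19 - 4.134e-19
Step 3: G = -1.087e-18 J

-1.087e-18


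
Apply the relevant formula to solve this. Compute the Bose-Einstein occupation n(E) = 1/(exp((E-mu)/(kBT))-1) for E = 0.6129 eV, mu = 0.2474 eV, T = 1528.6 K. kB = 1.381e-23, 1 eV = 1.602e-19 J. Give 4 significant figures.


Step 1: (E - mu) = 0.3655 eV
Step 2: x = (E-mu)*eV/(kB*T) = 0.3655*1.602e-19/(1.381e-23*1528.6) = 2.774
Step 3: exp(x) = 16.02
Step 4: n = 1/(exp(x)-1) = 0.06659

0.06659


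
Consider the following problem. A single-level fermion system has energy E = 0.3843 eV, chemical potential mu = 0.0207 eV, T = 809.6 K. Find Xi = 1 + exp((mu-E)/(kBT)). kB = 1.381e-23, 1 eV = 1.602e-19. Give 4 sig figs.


Step 1: (mu - E) = 0.0207 - 0.3843 = -0.3636 eV
Step 2: x = (mu-E)*eV/(kB*T) = -0.3636*1.602e-19/(1.381e-23*809.6) = -5.21
Step 3: exp(x) = 0.005463
Step 4: Xi = 1 + 0.005463 = 1.005

1.005


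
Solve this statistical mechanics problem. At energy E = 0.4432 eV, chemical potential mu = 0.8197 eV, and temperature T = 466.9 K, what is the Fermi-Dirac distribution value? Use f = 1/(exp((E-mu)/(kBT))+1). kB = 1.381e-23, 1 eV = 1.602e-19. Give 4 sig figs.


Step 1: (E - mu) = 0.4432 - 0.8197 = -0.3765 eV
Step 2: Convert: (E-mu)*eV = -6.032e-20 J
Step 3: x = (E-mu)*eV/(kB*T) = -9.354
Step 4: f = 1/(exp(-9.354)+1) = 0.9999

0.9999


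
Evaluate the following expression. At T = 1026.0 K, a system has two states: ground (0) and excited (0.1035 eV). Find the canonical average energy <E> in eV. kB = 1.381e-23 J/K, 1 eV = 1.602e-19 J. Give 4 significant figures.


Step 1: beta*E = 0.1035*1.602e-19/(1.381e-23*1026.0) = 1.17
Step 2: exp(-beta*E) = 0.3103
Step 3: <E> = 0.1035*0.3103/(1+0.3103) = 0.02451 eV

0.02451


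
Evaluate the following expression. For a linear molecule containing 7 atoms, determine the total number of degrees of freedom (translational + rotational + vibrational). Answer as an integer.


Step 1: Translational DOF = 3
Step 2: Rotational DOF (linear) = 2
Step 3: Vibrational DOF = 3*7 - 5 = 16
Step 4: Total = 3 + 2 + 16 = 21

21


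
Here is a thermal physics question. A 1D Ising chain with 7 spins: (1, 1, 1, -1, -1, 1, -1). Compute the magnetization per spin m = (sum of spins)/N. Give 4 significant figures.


Step 1: Count up spins (+1): 4, down spins (-1): 3
Step 2: Total magnetization M = 4 - 3 = 1
Step 3: m = M/N = 1/7 = 0.1429

0.1429


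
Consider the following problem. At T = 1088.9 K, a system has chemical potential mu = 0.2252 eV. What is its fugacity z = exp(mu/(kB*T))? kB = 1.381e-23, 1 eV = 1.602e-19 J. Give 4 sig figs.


Step 1: Convert mu to Joules: 0.2252*1.602e-19 = 3.608e-20 J
Step 2: kB*T = 1.381e-23*1088.9 = 1.504e-20 J
Step 3: mu/(kB*T) = 2.399
Step 4: z = exp(2.399) = 11.01

11.01


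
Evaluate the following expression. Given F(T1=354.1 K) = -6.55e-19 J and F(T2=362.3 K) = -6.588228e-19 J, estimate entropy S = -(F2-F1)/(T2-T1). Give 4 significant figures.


Step 1: dF = F2 - F1 = -6.588228e-19 - (-6.55e-19) = -3.8228e-21 J
Step 2: dT = T2 - T1 = 362.3 - 354.1 = 8.2 K
Step 3: S = -dF/dT = -(-3.8228e-21)/8.2 = 4.662e-22 J/K

4.662e-22


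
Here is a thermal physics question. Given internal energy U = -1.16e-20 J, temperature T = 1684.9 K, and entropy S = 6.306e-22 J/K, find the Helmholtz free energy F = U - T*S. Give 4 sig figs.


Step 1: T*S = 1684.9 * 6.306e-22 = 1.062e-18 J
Step 2: F = U - T*S = -1.16e-20 - 1.062e-18
Step 3: F = -1.074e-18 J

-1.074e-18


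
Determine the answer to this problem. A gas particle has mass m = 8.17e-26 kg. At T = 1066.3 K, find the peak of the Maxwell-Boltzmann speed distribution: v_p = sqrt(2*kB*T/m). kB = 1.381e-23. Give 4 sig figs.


Step 1: Numerator = 2*kB*T = 2*1.381e-23*1066.3 = 2.945e-20
Step 2: Ratio = 2.945e-20 / 8.17e-26 = 3.605e+05
Step 3: v_p = sqrt(3.605e+05) = 600.4 m/s

600.4


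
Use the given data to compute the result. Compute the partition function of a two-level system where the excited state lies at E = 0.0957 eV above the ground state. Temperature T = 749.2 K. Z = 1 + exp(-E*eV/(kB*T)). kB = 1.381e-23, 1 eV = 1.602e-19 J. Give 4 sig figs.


Step 1: Compute beta*E = E*eV/(kB*T) = 0.0957*1.602e-19/(1.381e-23*749.2) = 1.482
Step 2: exp(-beta*E) = exp(-1.482) = 0.2272
Step 3: Z = 1 + 0.2272 = 1.227

1.227


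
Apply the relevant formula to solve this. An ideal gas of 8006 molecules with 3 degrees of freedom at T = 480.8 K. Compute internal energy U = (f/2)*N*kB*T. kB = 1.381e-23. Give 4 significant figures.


Step 1: f/2 = 3/2 = 1.5
Step 2: N*kB*T = 8006*1.381e-23*480.8 = 5.316e-17
Step 3: U = 1.5 * 5.316e-17 = 7.974e-17 J

7.974e-17


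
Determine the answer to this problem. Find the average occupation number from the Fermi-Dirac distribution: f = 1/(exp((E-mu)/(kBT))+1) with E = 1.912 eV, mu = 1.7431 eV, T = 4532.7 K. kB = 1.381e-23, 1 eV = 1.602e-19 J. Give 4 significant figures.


Step 1: (E - mu) = 1.912 - 1.7431 = 0.1689 eV
Step 2: Convert: (E-mu)*eV = 2.706e-20 J
Step 3: x = (E-mu)*eV/(kB*T) = 0.4323
Step 4: f = 1/(exp(0.4323)+1) = 0.3936

0.3936


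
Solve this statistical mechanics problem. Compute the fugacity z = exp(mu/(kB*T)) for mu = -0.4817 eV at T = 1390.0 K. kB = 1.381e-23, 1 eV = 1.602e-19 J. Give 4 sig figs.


Step 1: Convert mu to Joules: -0.4817*1.602e-19 = -7.717e-20 J
Step 2: kB*T = 1.381e-23*1390.0 = 1.92e-20 J
Step 3: mu/(kB*T) = -4.02
Step 4: z = exp(-4.02) = 0.01795

0.01795


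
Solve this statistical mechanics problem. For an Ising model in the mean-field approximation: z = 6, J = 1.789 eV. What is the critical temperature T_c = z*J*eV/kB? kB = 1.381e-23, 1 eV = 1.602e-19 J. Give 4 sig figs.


Step 1: z*J = 6*1.789 = 10.73 eV
Step 2: Convert to Joules: 10.73*1.602e-19 = 1.72e-18 J
Step 3: T_c = 1.72e-18 / 1.381e-23 = 1.245e+05 K

1.245e+05


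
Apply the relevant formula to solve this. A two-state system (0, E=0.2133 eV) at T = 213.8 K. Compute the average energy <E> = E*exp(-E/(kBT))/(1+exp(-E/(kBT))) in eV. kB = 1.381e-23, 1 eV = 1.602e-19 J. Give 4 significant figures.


Step 1: beta*E = 0.2133*1.602e-19/(1.381e-23*213.8) = 11.57
Step 2: exp(-beta*E) = 9.415e-06
Step 3: <E> = 0.2133*9.415e-06/(1+9.415e-06) = 2.008e-06 eV

2.008e-06


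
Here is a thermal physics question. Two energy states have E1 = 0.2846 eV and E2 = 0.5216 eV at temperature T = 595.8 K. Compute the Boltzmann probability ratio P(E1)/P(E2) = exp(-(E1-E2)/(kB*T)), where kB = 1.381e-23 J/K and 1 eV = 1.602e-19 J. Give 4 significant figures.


Step 1: Compute energy difference dE = E1 - E2 = 0.2846 - 0.5216 = -0.237 eV
Step 2: Convert to Joules: dE_J = -0.237 * 1.602e-19 = -3.797e-20 J
Step 3: Compute exponent = -dE_J / (kB * T) = -(-3.797e-20) / (1.381e-23 * 595.8) = 4.614
Step 4: P(E1)/P(E2) = exp(4.614) = 100.9

100.9


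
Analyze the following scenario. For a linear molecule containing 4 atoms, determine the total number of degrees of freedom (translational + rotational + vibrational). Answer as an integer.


Step 1: Translational DOF = 3
Step 2: Rotational DOF (linear) = 2
Step 3: Vibrational DOF = 3*4 - 5 = 7
Step 4: Total = 3 + 2 + 7 = 12

12


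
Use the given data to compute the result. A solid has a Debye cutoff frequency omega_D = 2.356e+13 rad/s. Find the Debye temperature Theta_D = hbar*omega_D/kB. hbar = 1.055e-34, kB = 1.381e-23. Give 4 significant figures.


Step 1: hbar*omega_D = 1.055e-34 * 2.356e+13 = 2.486e-21 J
Step 2: Theta_D = 2.486e-21 / 1.381e-23
Step 3: Theta_D = 180 K

180


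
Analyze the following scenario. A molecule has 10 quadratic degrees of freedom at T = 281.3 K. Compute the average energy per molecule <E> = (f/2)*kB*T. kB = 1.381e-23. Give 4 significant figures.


Step 1: f/2 = 10/2 = 5
Step 2: kB*T = 1.381e-23 * 281.3 = 3.885e-21
Step 3: <E> = 5 * 3.885e-21 = 1.942e-20 J

1.942e-20


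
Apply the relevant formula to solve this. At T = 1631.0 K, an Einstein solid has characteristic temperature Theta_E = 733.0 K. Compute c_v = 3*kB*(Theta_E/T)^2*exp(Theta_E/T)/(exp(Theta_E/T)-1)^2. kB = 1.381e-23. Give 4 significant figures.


Step 1: x = Theta_E/T = 733.0/1631.0 = 0.4494
Step 2: x^2 = 0.202
Step 3: exp(x) = 1.567
Step 4: c_v = 3*1.381e-23*0.202*1.567/(1.567-1)^2 = 4.074e-23

4.074e-23


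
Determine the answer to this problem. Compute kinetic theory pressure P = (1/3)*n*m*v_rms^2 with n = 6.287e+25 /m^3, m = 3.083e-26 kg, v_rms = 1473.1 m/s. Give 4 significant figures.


Step 1: v_rms^2 = 1473.1^2 = 2.17e+06
Step 2: n*m = 6.287e+25*3.083e-26 = 1.938
Step 3: P = (1/3)*1.938*2.17e+06 = 1.402e+06 Pa

1.402e+06


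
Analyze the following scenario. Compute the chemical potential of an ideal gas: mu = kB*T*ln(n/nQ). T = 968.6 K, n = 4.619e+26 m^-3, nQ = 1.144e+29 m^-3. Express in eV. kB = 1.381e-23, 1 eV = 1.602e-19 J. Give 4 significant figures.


Step 1: n/nQ = 4.619e+26/1.144e+29 = 0.004038
Step 2: ln(n/nQ) = -5.512
Step 3: mu = kB*T*ln(n/nQ) = 1.338e-20*-5.512 = -7.373e-20 J
Step 4: Convert to eV: -7.373e-20/1.602e-19 = -0.4602 eV

-0.4602


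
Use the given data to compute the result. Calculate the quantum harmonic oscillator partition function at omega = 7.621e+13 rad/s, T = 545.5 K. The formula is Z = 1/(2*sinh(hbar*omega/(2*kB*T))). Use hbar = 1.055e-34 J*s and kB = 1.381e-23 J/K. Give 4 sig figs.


Step 1: Compute x = hbar*omega/(kB*T) = 1.055e-34*7.621e+13/(1.381e-23*545.5) = 1.067
Step 2: x/2 = 0.5336
Step 3: sinh(x/2) = 0.5593
Step 4: Z = 1/(2*0.5593) = 0.8939

0.8939


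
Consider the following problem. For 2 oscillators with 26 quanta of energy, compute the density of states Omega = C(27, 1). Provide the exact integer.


Step 1: Use binomial coefficient C(27, 1)
Step 2: Numerator = 27! / 26!
Step 3: Denominator = 1!
Step 4: Omega = 27

27


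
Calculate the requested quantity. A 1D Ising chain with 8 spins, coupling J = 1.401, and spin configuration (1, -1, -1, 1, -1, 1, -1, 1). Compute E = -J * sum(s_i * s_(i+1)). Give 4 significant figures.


Step 1: Nearest-neighbor products: -1, 1, -1, -1, -1, -1, -1
Step 2: Sum of products = -5
Step 3: E = -1.401 * -5 = 7.005

7.005


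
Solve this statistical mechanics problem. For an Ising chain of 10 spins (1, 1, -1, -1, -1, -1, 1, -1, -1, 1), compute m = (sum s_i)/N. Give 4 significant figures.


Step 1: Count up spins (+1): 4, down spins (-1): 6
Step 2: Total magnetization M = 4 - 6 = -2
Step 3: m = M/N = -2/10 = -0.2

-0.2


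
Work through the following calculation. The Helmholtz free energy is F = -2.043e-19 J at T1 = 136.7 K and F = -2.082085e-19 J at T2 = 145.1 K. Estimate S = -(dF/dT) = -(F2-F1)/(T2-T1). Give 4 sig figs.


Step 1: dF = F2 - F1 = -2.082085e-19 - (-2.043e-19) = -3.9085e-21 J
Step 2: dT = T2 - T1 = 145.1 - 136.7 = 8.4 K
Step 3: S = -dF/dT = -(-3.9085e-21)/8.4 = 4.653e-22 J/K

4.653e-22


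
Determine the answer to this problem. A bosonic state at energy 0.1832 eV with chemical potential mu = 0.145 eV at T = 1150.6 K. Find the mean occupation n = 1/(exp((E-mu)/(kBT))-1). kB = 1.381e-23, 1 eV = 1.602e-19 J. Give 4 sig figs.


Step 1: (E - mu) = 0.0382 eV
Step 2: x = (E-mu)*eV/(kB*T) = 0.0382*1.602e-19/(1.381e-23*1150.6) = 0.3851
Step 3: exp(x) = 1.47
Step 4: n = 1/(exp(x)-1) = 2.129

2.129


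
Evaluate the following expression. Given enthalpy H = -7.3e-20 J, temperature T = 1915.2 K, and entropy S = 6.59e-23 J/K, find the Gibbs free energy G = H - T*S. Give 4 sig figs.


Step 1: T*S = 1915.2 * 6.59e-23 = 1.262e-19 J
Step 2: G = H - T*S = -7.3e-20 - 1.262e-19
Step 3: G = -1.992e-19 J

-1.992e-19


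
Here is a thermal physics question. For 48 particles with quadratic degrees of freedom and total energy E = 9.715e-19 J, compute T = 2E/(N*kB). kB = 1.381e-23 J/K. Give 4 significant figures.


Step 1: Numerator = 2*E = 2*9.715e-19 = 1.943e-18 J
Step 2: Denominator = N*kB = 48*1.381e-23 = 6.629e-22
Step 3: T = 1.943e-18 / 6.629e-22 = 2931 K

2931


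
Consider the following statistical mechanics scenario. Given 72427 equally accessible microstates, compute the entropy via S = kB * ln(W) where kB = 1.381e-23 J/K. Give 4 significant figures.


Step 1: ln(W) = ln(72427) = 11.19
Step 2: S = kB * ln(W) = 1.381e-23 * 11.19
Step 3: S = 1.545e-22 J/K

1.545e-22


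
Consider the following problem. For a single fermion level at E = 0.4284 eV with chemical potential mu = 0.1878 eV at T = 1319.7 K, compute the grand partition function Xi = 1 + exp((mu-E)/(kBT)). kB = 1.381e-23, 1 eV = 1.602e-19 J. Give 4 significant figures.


Step 1: (mu - E) = 0.1878 - 0.4284 = -0.2406 eV
Step 2: x = (mu-E)*eV/(kB*T) = -0.2406*1.602e-19/(1.381e-23*1319.7) = -2.115
Step 3: exp(x) = 0.1206
Step 4: Xi = 1 + 0.1206 = 1.121

1.121


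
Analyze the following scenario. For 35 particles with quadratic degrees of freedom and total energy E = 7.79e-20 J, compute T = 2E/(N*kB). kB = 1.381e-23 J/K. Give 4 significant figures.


Step 1: Numerator = 2*E = 2*7.79e-20 = 1.558e-19 J
Step 2: Denominator = N*kB = 35*1.381e-23 = 4.833e-22
Step 3: T = 1.558e-19 / 4.833e-22 = 322.3 K

322.3


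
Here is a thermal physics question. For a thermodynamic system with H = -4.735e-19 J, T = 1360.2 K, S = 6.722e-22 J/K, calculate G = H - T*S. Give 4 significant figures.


Step 1: T*S = 1360.2 * 6.722e-22 = 9.143e-19 J
Step 2: G = H - T*S = -4.735e-19 - 9.143e-19
Step 3: G = -1.388e-18 J

-1.388e-18


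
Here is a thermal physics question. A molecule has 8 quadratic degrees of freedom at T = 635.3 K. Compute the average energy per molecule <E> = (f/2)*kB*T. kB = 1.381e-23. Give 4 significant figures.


Step 1: f/2 = 8/2 = 4
Step 2: kB*T = 1.381e-23 * 635.3 = 8.773e-21
Step 3: <E> = 4 * 8.773e-21 = 3.509e-20 J

3.509e-20


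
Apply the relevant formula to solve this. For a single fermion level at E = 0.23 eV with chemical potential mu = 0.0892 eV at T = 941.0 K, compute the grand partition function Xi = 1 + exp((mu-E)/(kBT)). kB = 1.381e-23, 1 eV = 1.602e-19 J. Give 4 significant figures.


Step 1: (mu - E) = 0.0892 - 0.23 = -0.1408 eV
Step 2: x = (mu-E)*eV/(kB*T) = -0.1408*1.602e-19/(1.381e-23*941.0) = -1.736
Step 3: exp(x) = 0.1763
Step 4: Xi = 1 + 0.1763 = 1.176

1.176


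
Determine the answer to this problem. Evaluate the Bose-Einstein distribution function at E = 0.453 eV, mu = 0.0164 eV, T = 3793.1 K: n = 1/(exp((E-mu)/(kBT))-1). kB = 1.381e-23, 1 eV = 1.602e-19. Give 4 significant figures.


Step 1: (E - mu) = 0.4366 eV
Step 2: x = (E-mu)*eV/(kB*T) = 0.4366*1.602e-19/(1.381e-23*3793.1) = 1.335
Step 3: exp(x) = 3.801
Step 4: n = 1/(exp(x)-1) = 0.357

0.357


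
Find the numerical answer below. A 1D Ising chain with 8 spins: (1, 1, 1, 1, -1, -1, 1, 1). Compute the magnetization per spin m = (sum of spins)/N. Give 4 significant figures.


Step 1: Count up spins (+1): 6, down spins (-1): 2
Step 2: Total magnetization M = 6 - 2 = 4
Step 3: m = M/N = 4/8 = 0.5

0.5


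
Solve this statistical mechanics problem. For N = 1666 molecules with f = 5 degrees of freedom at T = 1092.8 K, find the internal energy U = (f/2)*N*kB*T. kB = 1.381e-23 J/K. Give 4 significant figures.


Step 1: f/2 = 5/2 = 2.5
Step 2: N*kB*T = 1666*1.381e-23*1092.8 = 2.514e-17
Step 3: U = 2.5 * 2.514e-17 = 6.286e-17 J

6.286e-17


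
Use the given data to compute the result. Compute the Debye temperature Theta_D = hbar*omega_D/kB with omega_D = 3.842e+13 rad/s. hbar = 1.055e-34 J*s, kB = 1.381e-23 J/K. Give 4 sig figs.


Step 1: hbar*omega_D = 1.055e-34 * 3.842e+13 = 4.053e-21 J
Step 2: Theta_D = 4.053e-21 / 1.381e-23
Step 3: Theta_D = 293.5 K

293.5


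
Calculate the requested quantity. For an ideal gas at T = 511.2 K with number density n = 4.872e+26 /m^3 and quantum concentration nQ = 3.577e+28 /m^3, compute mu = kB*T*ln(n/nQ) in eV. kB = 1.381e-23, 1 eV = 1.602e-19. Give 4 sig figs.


Step 1: n/nQ = 4.872e+26/3.577e+28 = 0.01362
Step 2: ln(n/nQ) = -4.296
Step 3: mu = kB*T*ln(n/nQ) = 7.06e-21*-4.296 = -3.033e-20 J
Step 4: Convert to eV: -3.033e-20/1.602e-19 = -0.1893 eV

-0.1893


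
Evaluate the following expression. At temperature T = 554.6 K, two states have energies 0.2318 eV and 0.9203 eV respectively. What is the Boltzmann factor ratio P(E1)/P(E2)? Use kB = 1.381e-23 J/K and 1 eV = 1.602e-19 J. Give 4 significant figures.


Step 1: Compute energy difference dE = E1 - E2 = 0.2318 - 0.9203 = -0.6885 eV
Step 2: Convert to Joules: dE_J = -0.6885 * 1.602e-19 = -1.103e-19 J
Step 3: Compute exponent = -dE_J / (kB * T) = -(-1.103e-19) / (1.381e-23 * 554.6) = 14.4
Step 4: P(E1)/P(E2) = exp(14.4) = 1.796e+06

1.796e+06


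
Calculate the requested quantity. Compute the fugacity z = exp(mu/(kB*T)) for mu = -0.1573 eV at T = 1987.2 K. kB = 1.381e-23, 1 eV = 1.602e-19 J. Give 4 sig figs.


Step 1: Convert mu to Joules: -0.1573*1.602e-19 = -2.52e-20 J
Step 2: kB*T = 1.381e-23*1987.2 = 2.744e-20 J
Step 3: mu/(kB*T) = -0.9182
Step 4: z = exp(-0.9182) = 0.3992

0.3992


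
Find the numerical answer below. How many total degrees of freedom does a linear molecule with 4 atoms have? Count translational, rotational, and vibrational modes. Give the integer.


Step 1: Translational DOF = 3
Step 2: Rotational DOF (linear) = 2
Step 3: Vibrational DOF = 3*4 - 5 = 7
Step 4: Total = 3 + 2 + 7 = 12

12


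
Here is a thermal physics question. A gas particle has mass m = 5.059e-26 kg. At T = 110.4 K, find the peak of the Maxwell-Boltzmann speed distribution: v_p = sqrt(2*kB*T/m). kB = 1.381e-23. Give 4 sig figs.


Step 1: Numerator = 2*kB*T = 2*1.381e-23*110.4 = 3.049e-21
Step 2: Ratio = 3.049e-21 / 5.059e-26 = 6.027e+04
Step 3: v_p = sqrt(6.027e+04) = 245.5 m/s

245.5


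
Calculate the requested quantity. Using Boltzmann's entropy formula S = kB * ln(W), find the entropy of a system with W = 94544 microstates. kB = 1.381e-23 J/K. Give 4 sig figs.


Step 1: ln(W) = ln(94544) = 11.46
Step 2: S = kB * ln(W) = 1.381e-23 * 11.46
Step 3: S = 1.582e-22 J/K

1.582e-22


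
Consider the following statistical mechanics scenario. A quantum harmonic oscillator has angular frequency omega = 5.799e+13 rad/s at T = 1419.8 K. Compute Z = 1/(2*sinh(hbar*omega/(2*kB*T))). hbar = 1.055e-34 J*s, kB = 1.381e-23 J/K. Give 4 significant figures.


Step 1: Compute x = hbar*omega/(kB*T) = 1.055e-34*5.799e+13/(1.381e-23*1419.8) = 0.312
Step 2: x/2 = 0.156
Step 3: sinh(x/2) = 0.1566
Step 4: Z = 1/(2*0.1566) = 3.192

3.192


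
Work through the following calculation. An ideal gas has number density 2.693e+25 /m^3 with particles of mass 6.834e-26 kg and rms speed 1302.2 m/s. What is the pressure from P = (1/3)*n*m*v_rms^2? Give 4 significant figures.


Step 1: v_rms^2 = 1302.2^2 = 1.696e+06
Step 2: n*m = 2.693e+25*6.834e-26 = 1.84
Step 3: P = (1/3)*1.84*1.696e+06 = 1.04e+06 Pa

1.04e+06


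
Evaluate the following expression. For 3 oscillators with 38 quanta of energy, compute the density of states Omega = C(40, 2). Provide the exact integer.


Step 1: Use binomial coefficient C(40, 2)
Step 2: Numerator = 40! / 38!
Step 3: Denominator = 2!
Step 4: Omega = 780

780
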